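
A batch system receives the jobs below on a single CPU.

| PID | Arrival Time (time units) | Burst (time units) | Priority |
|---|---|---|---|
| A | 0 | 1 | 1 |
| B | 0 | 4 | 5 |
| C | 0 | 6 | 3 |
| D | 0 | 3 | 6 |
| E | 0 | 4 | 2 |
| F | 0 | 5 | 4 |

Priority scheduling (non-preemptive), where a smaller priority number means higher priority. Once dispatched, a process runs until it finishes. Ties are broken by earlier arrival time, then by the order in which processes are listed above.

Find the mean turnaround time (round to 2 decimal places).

Gantt: | A 0-1 | E 1-5 | C 5-11 | F 11-16 | B 16-20 | D 20-23 |
Completion: A=1  B=20  C=11  D=23  E=5  F=16
Turnaround times: A=1, B=20, C=11, D=23, E=5, F=16
Average turnaround = (1+20+11+23+5+16) / 6 = 76/6 = 12.67

12.67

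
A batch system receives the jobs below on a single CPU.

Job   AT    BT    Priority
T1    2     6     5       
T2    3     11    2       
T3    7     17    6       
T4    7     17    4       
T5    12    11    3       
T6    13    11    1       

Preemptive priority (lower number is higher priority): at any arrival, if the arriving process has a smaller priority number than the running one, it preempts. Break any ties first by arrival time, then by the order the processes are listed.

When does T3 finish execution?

Timeline: | idle 0-2 | T1 2-3 | T2 3-13 | T6 13-24 | T2 24-25 | T5 25-36 | T4 36-53 | T1 53-58 | T3 58-75 |
Completion: T1=58  T2=25  T3=75  T4=53  T5=36  T6=24
Turnaround (C−A): T1=56  T2=22  T3=68  T4=46  T5=24  T6=11

75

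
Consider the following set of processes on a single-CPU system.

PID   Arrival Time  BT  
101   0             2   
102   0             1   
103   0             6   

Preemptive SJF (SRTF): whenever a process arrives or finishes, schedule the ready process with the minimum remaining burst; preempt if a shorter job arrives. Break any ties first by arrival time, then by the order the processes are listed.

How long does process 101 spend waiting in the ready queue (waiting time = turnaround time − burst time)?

1

Timeline: | 102 0-1 | 101 1-3 | 103 3-9 |
Completion: 101=3  102=1  103=9
Turnaround (C−A): 101=3  102=1  103=9
Waiting(101) = turnaround − burst = 3 − 2 = 1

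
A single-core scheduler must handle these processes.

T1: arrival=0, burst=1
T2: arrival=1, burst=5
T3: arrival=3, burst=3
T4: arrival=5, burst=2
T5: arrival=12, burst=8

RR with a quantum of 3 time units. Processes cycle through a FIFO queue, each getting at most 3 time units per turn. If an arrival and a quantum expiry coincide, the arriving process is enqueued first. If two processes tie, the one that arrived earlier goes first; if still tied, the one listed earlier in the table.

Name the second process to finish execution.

T3

Schedule: | T1 0-1 | T2 1-4 | T3 4-7 | T2 7-9 | T4 9-11 | idle 11-12 | T5 12-20 |
Completion: T1=1  T2=9  T3=7  T4=11  T5=20
Turnaround (C−A): T1=1  T2=8  T3=4  T4=6  T5=8
Finish order: T1 → T3 → T2 → T4 → T5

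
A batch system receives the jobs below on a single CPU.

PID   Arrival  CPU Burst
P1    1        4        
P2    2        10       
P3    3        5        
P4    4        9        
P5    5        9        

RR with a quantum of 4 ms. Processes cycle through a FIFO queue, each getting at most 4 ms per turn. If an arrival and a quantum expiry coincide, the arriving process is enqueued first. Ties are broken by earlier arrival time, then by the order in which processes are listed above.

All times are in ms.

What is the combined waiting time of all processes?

Gantt: | idle 0-1 | P1 1-5 | P2 5-9 | P3 9-13 | P4 13-17 | P5 17-21 | P2 21-25 | P3 25-26 | P4 26-30 | P5 30-34 | P2 34-36 | P4 36-37 | P5 37-38 |
Completion: P1=5  P2=36  P3=26  P4=37  P5=38
Turnaround (C−A): P1=4  P2=34  P3=23  P4=33  P5=33
Waiting = turnaround − burst: P1=0, P2=24, P3=18, P4=24, P5=24
Total waiting = 0 + 24 + 18 + 24 + 24 = 90

90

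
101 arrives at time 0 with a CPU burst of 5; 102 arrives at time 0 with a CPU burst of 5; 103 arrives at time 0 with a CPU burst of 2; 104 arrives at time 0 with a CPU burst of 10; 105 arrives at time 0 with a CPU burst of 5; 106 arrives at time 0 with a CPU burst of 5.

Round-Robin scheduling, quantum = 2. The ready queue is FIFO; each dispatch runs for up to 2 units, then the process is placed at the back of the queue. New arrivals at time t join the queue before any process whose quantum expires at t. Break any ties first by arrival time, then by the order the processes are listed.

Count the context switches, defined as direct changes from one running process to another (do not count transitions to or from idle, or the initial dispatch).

Schedule: | 101 0-2 | 102 2-4 | 103 4-6 | 104 6-8 | 105 8-10 | 106 10-12 | 101 12-14 | 102 14-16 | 104 16-18 | 105 18-20 | 106 20-22 | 101 22-23 | 102 23-24 | 104 24-26 | 105 26-27 | 106 27-28 | 104 28-32 |
Completion: 101=23  102=24  103=6  104=32  105=27  106=28

16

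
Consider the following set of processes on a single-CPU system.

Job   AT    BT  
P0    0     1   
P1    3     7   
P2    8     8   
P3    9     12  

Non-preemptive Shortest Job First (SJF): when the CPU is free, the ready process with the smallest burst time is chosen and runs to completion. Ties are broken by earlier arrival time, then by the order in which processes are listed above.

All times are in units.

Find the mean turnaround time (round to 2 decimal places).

Gantt: | P0 0-1 | idle 1-3 | P1 3-10 | P2 10-18 | P3 18-30 |
Completion: P0=1  P1=10  P2=18  P3=30
Turnaround (C−A): P0=1  P1=7  P2=10  P3=21
Turnaround times: P0=1, P1=7, P2=10, P3=21
Average turnaround = (1+7+10+21) / 4 = 39/4 = 9.75

9.75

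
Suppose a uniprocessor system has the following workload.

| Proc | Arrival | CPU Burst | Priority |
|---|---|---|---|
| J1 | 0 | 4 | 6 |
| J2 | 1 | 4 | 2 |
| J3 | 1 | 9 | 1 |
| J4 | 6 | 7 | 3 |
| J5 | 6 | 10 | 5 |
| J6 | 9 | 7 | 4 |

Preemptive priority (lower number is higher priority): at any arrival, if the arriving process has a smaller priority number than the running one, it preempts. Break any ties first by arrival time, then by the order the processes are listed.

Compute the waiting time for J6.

12

Schedule: | J1 0-1 | J3 1-10 | J2 10-14 | J4 14-21 | J6 21-28 | J5 28-38 | J1 38-41 |
Completion: J1=41  J2=14  J3=10  J4=21  J5=38  J6=28
Turnaround (C−A): J1=41  J2=13  J3=9  J4=15  J5=32  J6=19
Waiting(J6) = turnaround − burst = 19 − 7 = 12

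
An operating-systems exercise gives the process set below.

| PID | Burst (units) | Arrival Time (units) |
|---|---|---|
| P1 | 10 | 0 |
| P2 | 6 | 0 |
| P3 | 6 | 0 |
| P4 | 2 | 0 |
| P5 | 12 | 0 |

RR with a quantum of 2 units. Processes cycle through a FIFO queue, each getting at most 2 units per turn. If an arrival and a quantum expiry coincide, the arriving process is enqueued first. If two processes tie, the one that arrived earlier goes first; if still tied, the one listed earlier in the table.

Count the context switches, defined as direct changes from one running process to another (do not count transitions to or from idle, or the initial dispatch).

Gantt: | P1 0-2 | P2 2-4 | P3 4-6 | P4 6-8 | P5 8-10 | P1 10-12 | P2 12-14 | P3 14-16 | P5 16-18 | P1 18-20 | P2 20-22 | P3 22-24 | P5 24-26 | P1 26-28 | P5 28-30 | P1 30-32 | P5 32-36 |
Completion: P1=32  P2=22  P3=24  P4=8  P5=36
Turnaround (C−A): P1=32  P2=22  P3=24  P4=8  P5=36

16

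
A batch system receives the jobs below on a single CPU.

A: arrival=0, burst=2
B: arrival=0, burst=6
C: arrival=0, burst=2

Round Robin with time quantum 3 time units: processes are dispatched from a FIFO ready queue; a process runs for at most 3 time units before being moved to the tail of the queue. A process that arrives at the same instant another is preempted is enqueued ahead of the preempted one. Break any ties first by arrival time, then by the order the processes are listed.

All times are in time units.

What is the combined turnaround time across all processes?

19

Timeline: | A 0-2 | B 2-5 | C 5-7 | B 7-10 |
Completion: A=2  B=10  C=7
Turnaround (C−A): A=2  B=10  C=7
Turnaround = completion − arrival: A=2, B=10, C=7
Total turnaround = 2 + 10 + 7 = 19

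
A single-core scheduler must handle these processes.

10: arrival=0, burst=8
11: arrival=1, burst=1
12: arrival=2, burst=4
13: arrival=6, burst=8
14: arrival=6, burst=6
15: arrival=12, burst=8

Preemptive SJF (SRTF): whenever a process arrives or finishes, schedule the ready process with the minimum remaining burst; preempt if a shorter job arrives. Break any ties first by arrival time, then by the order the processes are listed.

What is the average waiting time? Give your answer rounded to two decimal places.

Gantt: | 10 0-1 | 11 1-2 | 12 2-6 | 14 6-12 | 10 12-19 | 13 19-27 | 15 27-35 |
Completion: 10=19  11=2  12=6  13=27  14=12  15=35
Turnaround (C−A): 10=19  11=1  12=4  13=21  14=6  15=23
Waiting times: 10=11, 11=0, 12=0, 13=13, 14=0, 15=15
Average waiting = (11+0+0+13+0+15) / 6 = 39/6 = 6.50

6.50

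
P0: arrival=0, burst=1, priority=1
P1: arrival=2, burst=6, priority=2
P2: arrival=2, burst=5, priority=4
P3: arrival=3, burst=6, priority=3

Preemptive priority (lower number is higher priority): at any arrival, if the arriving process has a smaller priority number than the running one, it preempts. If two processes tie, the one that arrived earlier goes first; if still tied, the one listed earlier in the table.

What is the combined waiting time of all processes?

17

Schedule: | P0 0-1 | idle 1-2 | P1 2-8 | P3 8-14 | P2 14-19 |
Completion: P0=1  P1=8  P2=19  P3=14
Waiting = turnaround − burst: P0=0, P1=0, P2=12, P3=5
Total waiting = 0 + 0 + 12 + 5 = 17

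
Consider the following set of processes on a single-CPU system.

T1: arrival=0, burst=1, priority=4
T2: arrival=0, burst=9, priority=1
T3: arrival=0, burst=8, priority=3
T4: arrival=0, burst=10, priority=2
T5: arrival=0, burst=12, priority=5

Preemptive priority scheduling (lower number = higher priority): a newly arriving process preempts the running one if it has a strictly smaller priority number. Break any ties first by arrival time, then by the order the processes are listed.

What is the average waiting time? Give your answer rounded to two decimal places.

Timeline: | T2 0-9 | T4 9-19 | T3 19-27 | T1 27-28 | T5 28-40 |
Completion: T1=28  T2=9  T3=27  T4=19  T5=40
Turnaround (C−A): T1=28  T2=9  T3=27  T4=19  T5=40
Waiting times: T1=27, T2=0, T3=19, T4=9, T5=28
Average waiting = (27+0+19+9+28) / 5 = 83/5 = 16.60

16.60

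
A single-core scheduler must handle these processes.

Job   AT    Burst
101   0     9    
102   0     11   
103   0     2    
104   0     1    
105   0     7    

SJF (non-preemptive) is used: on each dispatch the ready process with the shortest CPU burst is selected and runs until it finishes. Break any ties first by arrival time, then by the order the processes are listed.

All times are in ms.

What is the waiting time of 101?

10

Timeline: | 104 0-1 | 103 1-3 | 105 3-10 | 101 10-19 | 102 19-30 |
Completion: 101=19  102=30  103=3  104=1  105=10
Waiting(101) = turnaround − burst = 19 − 9 = 10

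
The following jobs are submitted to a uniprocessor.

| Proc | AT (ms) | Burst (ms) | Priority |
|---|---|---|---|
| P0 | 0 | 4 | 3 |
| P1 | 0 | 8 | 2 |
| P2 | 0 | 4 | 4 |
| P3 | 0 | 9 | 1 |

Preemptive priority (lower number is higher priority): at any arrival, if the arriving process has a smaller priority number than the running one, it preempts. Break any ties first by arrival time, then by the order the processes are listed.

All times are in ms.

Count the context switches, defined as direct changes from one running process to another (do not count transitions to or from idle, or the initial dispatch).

Gantt: | P3 0-9 | P1 9-17 | P0 17-21 | P2 21-25 |
Completion: P0=21  P1=17  P2=25  P3=9
Turnaround (C−A): P0=21  P1=17  P2=25  P3=9

3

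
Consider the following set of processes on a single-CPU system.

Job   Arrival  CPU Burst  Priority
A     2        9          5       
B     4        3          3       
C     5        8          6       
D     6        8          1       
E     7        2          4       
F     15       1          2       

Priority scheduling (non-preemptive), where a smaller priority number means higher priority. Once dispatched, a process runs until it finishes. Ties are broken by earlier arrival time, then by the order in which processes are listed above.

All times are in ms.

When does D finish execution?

19

Timeline: | idle 0-2 | A 2-11 | D 11-19 | F 19-20 | B 20-23 | E 23-25 | C 25-33 |
Completion: A=11  B=23  C=33  D=19  E=25  F=20
Turnaround (C−A): A=9  B=19  C=28  D=13  E=18  F=5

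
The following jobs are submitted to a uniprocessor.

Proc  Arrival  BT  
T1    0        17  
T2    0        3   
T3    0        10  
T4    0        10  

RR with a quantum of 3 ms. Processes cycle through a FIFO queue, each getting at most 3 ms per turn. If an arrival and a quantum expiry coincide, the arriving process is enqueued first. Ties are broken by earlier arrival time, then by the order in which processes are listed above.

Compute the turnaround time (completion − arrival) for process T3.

34

Schedule: | T1 0-3 | T2 3-6 | T3 6-9 | T4 9-12 | T1 12-15 | T3 15-18 | T4 18-21 | T1 21-24 | T3 24-27 | T4 27-30 | T1 30-33 | T3 33-34 | T4 34-35 | T1 35-40 |
Completion: T1=40  T2=6  T3=34  T4=35
Turnaround (C−A): T1=40  T2=6  T3=34  T4=35
Turnaround(T3) = completion − arrival = 34 − 0 = 34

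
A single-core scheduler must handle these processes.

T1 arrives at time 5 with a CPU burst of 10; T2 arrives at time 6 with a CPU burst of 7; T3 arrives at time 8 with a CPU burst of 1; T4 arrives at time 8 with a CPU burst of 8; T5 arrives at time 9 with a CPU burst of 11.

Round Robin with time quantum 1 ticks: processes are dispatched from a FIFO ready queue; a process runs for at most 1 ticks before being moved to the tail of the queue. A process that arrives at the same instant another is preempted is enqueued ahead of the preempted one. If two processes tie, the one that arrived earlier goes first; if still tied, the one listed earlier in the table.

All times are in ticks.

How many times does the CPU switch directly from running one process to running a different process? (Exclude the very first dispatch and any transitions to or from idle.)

33

Gantt: | idle 0-5 | T1 5-6 | T2 6-7 | T1 7-8 | T2 8-9 | T3 9-10 | T4 10-11 | T1 11-12 | T5 12-13 | T2 13-14 | T4 14-15 | T1 15-16 | T5 16-17 | T2 17-18 | T4 18-19 | T1 19-20 | T5 20-21 | T2 21-22 | T4 22-23 | T1 23-24 | T5 24-25 | T2 25-26 | T4 26-27 | T1 27-28 | T5 28-29 | T2 29-30 | T4 30-31 | T1 31-32 | T5 32-33 | T4 33-34 | T1 34-35 | T5 35-36 | T4 36-37 | T1 37-38 | T5 38-42 |
Completion: T1=38  T2=30  T3=10  T4=37  T5=42
Turnaround (C−A): T1=33  T2=24  T3=2  T4=29  T5=33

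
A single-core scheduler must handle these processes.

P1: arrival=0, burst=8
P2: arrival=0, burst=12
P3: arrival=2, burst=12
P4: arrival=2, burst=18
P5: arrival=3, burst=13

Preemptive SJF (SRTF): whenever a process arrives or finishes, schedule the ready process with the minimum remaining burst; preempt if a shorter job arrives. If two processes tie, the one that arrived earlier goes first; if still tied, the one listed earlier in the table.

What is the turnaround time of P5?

42

Timeline: | P1 0-8 | P2 8-20 | P3 20-32 | P5 32-45 | P4 45-63 |
Completion: P1=8  P2=20  P3=32  P4=63  P5=45
Turnaround(P5) = completion − arrival = 45 − 3 = 42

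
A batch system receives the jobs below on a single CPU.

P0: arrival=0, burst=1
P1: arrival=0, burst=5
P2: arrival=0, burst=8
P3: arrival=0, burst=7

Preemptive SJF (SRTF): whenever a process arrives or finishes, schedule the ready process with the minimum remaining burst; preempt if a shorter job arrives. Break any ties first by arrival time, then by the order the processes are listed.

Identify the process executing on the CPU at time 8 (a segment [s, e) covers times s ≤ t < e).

P3

Gantt: | P0 0-1 | P1 1-6 | P3 6-13 | P2 13-21 |
Completion: P0=1  P1=6  P2=21  P3=13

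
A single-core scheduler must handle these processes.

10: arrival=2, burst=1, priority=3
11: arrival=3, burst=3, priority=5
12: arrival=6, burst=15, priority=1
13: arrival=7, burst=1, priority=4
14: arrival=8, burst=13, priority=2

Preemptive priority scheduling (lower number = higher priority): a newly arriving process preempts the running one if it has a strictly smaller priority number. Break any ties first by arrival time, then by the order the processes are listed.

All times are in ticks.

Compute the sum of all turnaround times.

Schedule: | idle 0-2 | 10 2-3 | 11 3-6 | 12 6-21 | 14 21-34 | 13 34-35 |
Completion: 10=3  11=6  12=21  13=35  14=34
Turnaround = completion − arrival: 10=1, 11=3, 12=15, 13=28, 14=26
Total turnaround = 1 + 3 + 15 + 28 + 26 = 73

73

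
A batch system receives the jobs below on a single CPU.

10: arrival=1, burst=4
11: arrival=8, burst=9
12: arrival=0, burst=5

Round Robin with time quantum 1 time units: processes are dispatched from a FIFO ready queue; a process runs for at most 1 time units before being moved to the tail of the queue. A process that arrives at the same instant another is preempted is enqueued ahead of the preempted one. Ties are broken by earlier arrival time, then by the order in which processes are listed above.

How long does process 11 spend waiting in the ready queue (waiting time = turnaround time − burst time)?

Timeline: | 12 0-1 | 10 1-2 | 12 2-3 | 10 3-4 | 12 4-5 | 10 5-6 | 12 6-7 | 10 7-8 | 12 8-9 | 11 9-18 |
Completion: 10=8  11=18  12=9
Turnaround (C−A): 10=7  11=10  12=9
Waiting(11) = turnaround − burst = 10 − 9 = 1

1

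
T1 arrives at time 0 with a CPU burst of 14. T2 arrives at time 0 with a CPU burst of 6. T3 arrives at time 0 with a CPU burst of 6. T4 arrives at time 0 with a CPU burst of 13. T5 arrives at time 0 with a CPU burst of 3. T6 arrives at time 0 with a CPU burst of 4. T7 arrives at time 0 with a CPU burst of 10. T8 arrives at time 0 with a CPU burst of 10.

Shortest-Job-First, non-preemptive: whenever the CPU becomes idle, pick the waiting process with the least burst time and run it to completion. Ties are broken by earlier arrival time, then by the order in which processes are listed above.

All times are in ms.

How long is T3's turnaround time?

19

Schedule: | T5 0-3 | T6 3-7 | T2 7-13 | T3 13-19 | T7 19-29 | T8 29-39 | T4 39-52 | T1 52-66 |
Completion: T1=66  T2=13  T3=19  T4=52  T5=3  T6=7  T7=29  T8=39
Turnaround (C−A): T1=66  T2=13  T3=19  T4=52  T5=3  T6=7  T7=29  T8=39
Turnaround(T3) = completion − arrival = 19 − 0 = 19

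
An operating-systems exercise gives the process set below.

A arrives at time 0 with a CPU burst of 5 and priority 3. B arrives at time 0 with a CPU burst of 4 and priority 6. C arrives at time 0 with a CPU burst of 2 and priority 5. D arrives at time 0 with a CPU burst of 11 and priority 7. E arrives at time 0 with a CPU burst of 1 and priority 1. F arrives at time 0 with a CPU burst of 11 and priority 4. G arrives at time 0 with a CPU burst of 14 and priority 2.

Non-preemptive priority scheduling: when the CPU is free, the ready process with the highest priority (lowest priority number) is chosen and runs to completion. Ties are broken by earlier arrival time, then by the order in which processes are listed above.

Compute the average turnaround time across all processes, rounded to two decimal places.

Gantt: | E 0-1 | G 1-15 | A 15-20 | F 20-31 | C 31-33 | B 33-37 | D 37-48 |
Completion: A=20  B=37  C=33  D=48  E=1  F=31  G=15
Turnaround (C−A): A=20  B=37  C=33  D=48  E=1  F=31  G=15
Turnaround times: A=20, B=37, C=33, D=48, E=1, F=31, G=15
Average turnaround = (20+37+33+48+1+31+15) / 7 = 185/7 = 26.43

26.43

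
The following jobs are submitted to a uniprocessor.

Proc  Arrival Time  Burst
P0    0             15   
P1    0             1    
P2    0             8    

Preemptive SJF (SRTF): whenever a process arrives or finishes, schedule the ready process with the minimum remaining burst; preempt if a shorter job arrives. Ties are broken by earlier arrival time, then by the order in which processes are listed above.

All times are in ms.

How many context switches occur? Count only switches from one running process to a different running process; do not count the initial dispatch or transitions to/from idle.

2

Timeline: | P1 0-1 | P2 1-9 | P0 9-24 |
Completion: P0=24  P1=1  P2=9
Turnaround (C−A): P0=24  P1=1  P2=9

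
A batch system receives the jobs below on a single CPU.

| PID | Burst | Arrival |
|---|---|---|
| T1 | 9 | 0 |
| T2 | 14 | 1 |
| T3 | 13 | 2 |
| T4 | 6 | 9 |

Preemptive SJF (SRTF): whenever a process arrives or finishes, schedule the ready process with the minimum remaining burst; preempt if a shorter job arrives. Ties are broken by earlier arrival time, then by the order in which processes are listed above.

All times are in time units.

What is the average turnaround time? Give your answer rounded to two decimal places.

20.50

Schedule: | T1 0-9 | T4 9-15 | T3 15-28 | T2 28-42 |
Completion: T1=9  T2=42  T3=28  T4=15
Turnaround (C−A): T1=9  T2=41  T3=26  T4=6
Turnaround times: T1=9, T2=41, T3=26, T4=6
Average turnaround = (9+41+26+6) / 4 = 82/4 = 20.50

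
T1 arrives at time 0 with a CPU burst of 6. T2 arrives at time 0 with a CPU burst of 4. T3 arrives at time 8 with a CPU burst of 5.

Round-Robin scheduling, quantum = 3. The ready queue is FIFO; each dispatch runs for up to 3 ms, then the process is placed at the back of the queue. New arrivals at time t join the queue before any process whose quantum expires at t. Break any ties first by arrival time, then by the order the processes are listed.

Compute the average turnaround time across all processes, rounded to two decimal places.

8.67

Schedule: | T1 0-3 | T2 3-6 | T1 6-9 | T2 9-10 | T3 10-15 |
Completion: T1=9  T2=10  T3=15
Turnaround times: T1=9, T2=10, T3=7
Average turnaround = (9+10+7) / 3 = 26/3 = 8.67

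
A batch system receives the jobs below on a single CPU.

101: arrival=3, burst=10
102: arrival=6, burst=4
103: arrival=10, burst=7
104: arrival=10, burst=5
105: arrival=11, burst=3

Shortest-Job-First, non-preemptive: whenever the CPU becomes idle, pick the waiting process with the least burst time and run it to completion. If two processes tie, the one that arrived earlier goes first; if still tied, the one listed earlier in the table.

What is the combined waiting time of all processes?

37

Timeline: | idle 0-3 | 101 3-13 | 105 13-16 | 102 16-20 | 104 20-25 | 103 25-32 |
Completion: 101=13  102=20  103=32  104=25  105=16
Turnaround (C−A): 101=10  102=14  103=22  104=15  105=5
Waiting = turnaround − burst: 101=0, 102=10, 103=15, 104=10, 105=2
Total waiting = 0 + 10 + 15 + 10 + 2 = 37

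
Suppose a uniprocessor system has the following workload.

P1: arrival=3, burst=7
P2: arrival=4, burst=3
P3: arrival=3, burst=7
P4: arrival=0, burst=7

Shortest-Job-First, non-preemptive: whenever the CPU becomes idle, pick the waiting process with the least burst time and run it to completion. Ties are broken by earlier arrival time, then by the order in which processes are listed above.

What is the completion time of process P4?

Gantt: | P4 0-7 | P2 7-10 | P1 10-17 | P3 17-24 |
Completion: P1=17  P2=10  P3=24  P4=7
Turnaround (C−A): P1=14  P2=6  P3=21  P4=7

7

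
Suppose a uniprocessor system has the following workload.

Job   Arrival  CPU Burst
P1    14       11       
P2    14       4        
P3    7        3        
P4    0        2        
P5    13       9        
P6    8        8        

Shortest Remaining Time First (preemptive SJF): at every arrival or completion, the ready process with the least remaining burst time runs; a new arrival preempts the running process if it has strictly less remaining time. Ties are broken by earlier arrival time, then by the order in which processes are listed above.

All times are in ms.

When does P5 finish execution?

Schedule: | P4 0-2 | idle 2-7 | P3 7-10 | P6 10-18 | P2 18-22 | P5 22-31 | P1 31-42 |
Completion: P1=42  P2=22  P3=10  P4=2  P5=31  P6=18
Turnaround (C−A): P1=28  P2=8  P3=3  P4=2  P5=18  P6=10

31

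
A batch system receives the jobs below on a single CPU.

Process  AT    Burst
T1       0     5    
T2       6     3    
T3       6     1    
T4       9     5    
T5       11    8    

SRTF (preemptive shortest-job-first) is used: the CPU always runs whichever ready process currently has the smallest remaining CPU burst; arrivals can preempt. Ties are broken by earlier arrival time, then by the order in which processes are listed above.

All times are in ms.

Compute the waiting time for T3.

Schedule: | T1 0-5 | idle 5-6 | T3 6-7 | T2 7-10 | T4 10-15 | T5 15-23 |
Completion: T1=5  T2=10  T3=7  T4=15  T5=23
Turnaround (C−A): T1=5  T2=4  T3=1  T4=6  T5=12
Waiting(T3) = turnaround − burst = 1 − 1 = 0

0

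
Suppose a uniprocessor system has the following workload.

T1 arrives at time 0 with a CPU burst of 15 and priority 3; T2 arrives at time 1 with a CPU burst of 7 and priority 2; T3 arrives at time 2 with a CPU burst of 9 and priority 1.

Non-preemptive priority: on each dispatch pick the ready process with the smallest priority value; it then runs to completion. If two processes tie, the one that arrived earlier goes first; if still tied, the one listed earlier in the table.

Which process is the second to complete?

T3

Timeline: | T1 0-15 | T3 15-24 | T2 24-31 |
Completion: T1=15  T2=31  T3=24
Finish order: T1 → T3 → T2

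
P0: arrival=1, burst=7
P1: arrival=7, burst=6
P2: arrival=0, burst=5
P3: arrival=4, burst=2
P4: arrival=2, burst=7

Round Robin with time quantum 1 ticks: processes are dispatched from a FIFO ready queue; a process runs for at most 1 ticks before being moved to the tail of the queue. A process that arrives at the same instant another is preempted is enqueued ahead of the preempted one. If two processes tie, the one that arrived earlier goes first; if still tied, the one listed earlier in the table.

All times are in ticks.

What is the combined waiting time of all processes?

63

Gantt: | P2 0-1 | P0 1-2 | P2 2-3 | P4 3-4 | P0 4-5 | P2 5-6 | P3 6-7 | P4 7-8 | P0 8-9 | P2 9-10 | P1 10-11 | P3 11-12 | P4 12-13 | P0 13-14 | P2 14-15 | P1 15-16 | P4 16-17 | P0 17-18 | P1 18-19 | P4 19-20 | P0 20-21 | P1 21-22 | P4 22-23 | P0 23-24 | P1 24-25 | P4 25-26 | P1 26-27 |
Completion: P0=24  P1=27  P2=15  P3=12  P4=26
Turnaround (C−A): P0=23  P1=20  P2=15  P3=8  P4=24
Waiting = turnaround − burst: P0=16, P1=14, P2=10, P3=6, P4=17
Total waiting = 16 + 14 + 10 + 6 + 17 = 63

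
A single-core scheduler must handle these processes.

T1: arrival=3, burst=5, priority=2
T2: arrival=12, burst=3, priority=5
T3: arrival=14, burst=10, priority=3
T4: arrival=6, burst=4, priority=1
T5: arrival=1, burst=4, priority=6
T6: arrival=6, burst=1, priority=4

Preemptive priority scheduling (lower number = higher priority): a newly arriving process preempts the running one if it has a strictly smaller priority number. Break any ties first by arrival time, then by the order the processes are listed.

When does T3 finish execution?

24

Schedule: | idle 0-1 | T5 1-3 | T1 3-6 | T4 6-10 | T1 10-12 | T6 12-13 | T2 13-14 | T3 14-24 | T2 24-26 | T5 26-28 |
Completion: T1=12  T2=26  T3=24  T4=10  T5=28  T6=13
Turnaround (C−A): T1=9  T2=14  T3=10  T4=4  T5=27  T6=7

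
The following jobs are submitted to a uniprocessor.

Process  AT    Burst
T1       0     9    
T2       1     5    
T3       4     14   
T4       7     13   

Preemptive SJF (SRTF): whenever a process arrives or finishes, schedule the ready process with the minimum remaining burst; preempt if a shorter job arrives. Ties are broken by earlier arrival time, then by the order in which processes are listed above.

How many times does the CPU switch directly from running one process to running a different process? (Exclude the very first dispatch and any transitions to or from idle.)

Timeline: | T1 0-1 | T2 1-6 | T1 6-14 | T4 14-27 | T3 27-41 |
Completion: T1=14  T2=6  T3=41  T4=27

4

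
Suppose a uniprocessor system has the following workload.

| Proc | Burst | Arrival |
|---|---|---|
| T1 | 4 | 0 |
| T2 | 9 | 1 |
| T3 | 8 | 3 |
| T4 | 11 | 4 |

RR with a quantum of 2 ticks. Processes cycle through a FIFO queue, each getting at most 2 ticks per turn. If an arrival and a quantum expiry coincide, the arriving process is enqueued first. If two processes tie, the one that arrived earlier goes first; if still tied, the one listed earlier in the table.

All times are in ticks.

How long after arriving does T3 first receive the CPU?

3

Gantt: | T1 0-2 | T2 2-4 | T1 4-6 | T3 6-8 | T4 8-10 | T2 10-12 | T3 12-14 | T4 14-16 | T2 16-18 | T3 18-20 | T4 20-22 | T2 22-24 | T3 24-26 | T4 26-28 | T2 28-29 | T4 29-32 |
Completion: T1=6  T2=29  T3=26  T4=32
Turnaround (C−A): T1=6  T2=28  T3=23  T4=28
Response(T3) = first start − arrival = 6 − 3 = 3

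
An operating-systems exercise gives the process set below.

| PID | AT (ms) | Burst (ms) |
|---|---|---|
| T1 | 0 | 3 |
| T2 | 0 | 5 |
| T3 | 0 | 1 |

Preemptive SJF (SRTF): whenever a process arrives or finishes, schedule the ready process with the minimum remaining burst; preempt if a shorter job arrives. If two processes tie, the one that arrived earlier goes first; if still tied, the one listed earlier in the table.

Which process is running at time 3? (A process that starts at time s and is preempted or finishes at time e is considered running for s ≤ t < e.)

Gantt: | T3 0-1 | T1 1-4 | T2 4-9 |
Completion: T1=4  T2=9  T3=1
Turnaround (C−A): T1=4  T2=9  T3=1

T1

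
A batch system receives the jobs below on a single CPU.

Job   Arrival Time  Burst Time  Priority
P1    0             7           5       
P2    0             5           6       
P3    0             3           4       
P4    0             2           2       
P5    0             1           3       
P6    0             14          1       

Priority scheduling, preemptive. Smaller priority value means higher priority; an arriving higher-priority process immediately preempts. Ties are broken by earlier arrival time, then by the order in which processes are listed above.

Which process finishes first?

P6

Gantt: | P6 0-14 | P4 14-16 | P5 16-17 | P3 17-20 | P1 20-27 | P2 27-32 |
Completion: P1=27  P2=32  P3=20  P4=16  P5=17  P6=14
Turnaround (C−A): P1=27  P2=32  P3=20  P4=16  P5=17  P6=14
Finish order: P6 → P4 → P5 → P3 → P1 → P2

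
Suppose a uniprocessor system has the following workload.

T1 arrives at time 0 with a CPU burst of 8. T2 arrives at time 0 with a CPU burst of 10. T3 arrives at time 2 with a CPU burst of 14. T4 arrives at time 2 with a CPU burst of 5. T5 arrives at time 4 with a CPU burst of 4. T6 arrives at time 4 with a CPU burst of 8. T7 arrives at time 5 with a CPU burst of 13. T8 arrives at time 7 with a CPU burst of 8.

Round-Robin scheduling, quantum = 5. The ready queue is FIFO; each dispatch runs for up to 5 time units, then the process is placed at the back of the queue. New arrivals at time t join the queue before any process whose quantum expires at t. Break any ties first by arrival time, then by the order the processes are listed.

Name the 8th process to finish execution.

T7

Gantt: | T1 0-5 | T2 5-10 | T3 10-15 | T4 15-20 | T5 20-24 | T6 24-29 | T7 29-34 | T1 34-37 | T8 37-42 | T2 42-47 | T3 47-52 | T6 52-55 | T7 55-60 | T8 60-63 | T3 63-67 | T7 67-70 |
Completion: T1=37  T2=47  T3=67  T4=20  T5=24  T6=55  T7=70  T8=63
Turnaround (C−A): T1=37  T2=47  T3=65  T4=18  T5=20  T6=51  T7=65  T8=56
Finish order: T4 → T5 → T1 → T2 → T6 → T8 → T3 → T7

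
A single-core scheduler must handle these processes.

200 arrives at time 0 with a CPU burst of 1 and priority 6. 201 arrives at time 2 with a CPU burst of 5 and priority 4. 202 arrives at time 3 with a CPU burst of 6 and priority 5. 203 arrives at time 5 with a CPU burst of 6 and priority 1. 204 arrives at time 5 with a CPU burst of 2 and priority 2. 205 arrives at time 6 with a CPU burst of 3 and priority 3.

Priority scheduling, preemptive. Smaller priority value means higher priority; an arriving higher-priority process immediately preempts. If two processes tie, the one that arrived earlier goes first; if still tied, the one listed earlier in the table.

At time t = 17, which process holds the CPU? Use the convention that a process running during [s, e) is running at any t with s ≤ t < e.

201

Schedule: | 200 0-1 | idle 1-2 | 201 2-5 | 203 5-11 | 204 11-13 | 205 13-16 | 201 16-18 | 202 18-24 |
Completion: 200=1  201=18  202=24  203=11  204=13  205=16
Turnaround (C−A): 200=1  201=16  202=21  203=6  204=8  205=10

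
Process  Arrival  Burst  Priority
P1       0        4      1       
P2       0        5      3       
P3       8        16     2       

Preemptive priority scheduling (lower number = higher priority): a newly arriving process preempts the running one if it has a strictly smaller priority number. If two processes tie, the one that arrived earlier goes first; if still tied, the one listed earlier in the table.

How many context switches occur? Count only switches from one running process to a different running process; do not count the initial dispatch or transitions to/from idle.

3

Schedule: | P1 0-4 | P2 4-8 | P3 8-24 | P2 24-25 |
Completion: P1=4  P2=25  P3=24
Turnaround (C−A): P1=4  P2=25  P3=16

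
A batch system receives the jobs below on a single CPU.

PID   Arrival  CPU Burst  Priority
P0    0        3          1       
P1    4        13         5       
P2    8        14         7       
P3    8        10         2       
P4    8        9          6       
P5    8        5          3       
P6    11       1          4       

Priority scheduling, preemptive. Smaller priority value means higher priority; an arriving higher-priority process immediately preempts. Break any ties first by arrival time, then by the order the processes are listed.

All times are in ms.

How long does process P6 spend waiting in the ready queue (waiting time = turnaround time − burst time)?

Timeline: | P0 0-3 | idle 3-4 | P1 4-8 | P3 8-18 | P5 18-23 | P6 23-24 | P1 24-33 | P4 33-42 | P2 42-56 |
Completion: P0=3  P1=33  P2=56  P3=18  P4=42  P5=23  P6=24
Turnaround (C−A): P0=3  P1=29  P2=48  P3=10  P4=34  P5=15  P6=13
Waiting(P6) = turnaround − burst = 13 − 1 = 12

12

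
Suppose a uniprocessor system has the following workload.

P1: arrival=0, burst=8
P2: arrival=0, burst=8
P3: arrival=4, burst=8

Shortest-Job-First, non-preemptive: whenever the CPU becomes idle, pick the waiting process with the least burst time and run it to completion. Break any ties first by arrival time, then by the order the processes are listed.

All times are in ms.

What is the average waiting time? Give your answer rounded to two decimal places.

Gantt: | P1 0-8 | P2 8-16 | P3 16-24 |
Completion: P1=8  P2=16  P3=24
Turnaround (C−A): P1=8  P2=16  P3=20
Waiting times: P1=0, P2=8, P3=12
Average waiting = (0+8+12) / 3 = 20/3 = 6.67

6.67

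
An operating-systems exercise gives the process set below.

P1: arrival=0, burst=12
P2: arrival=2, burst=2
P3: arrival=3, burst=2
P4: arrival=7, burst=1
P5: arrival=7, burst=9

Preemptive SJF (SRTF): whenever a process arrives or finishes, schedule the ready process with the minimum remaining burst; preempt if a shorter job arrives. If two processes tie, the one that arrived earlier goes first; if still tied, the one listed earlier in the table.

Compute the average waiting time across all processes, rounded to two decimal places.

3.20

Gantt: | P1 0-2 | P2 2-4 | P3 4-6 | P1 6-7 | P4 7-8 | P1 8-17 | P5 17-26 |
Completion: P1=17  P2=4  P3=6  P4=8  P5=26
Turnaround (C−A): P1=17  P2=2  P3=3  P4=1  P5=19
Waiting times: P1=5, P2=0, P3=1, P4=0, P5=10
Average waiting = (5+0+1+0+10) / 5 = 16/5 = 3.20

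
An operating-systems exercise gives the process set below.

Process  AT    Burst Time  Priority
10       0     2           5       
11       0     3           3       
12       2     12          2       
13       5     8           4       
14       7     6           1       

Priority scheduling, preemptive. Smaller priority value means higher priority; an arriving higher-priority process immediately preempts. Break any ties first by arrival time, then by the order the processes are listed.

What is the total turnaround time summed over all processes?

100

Schedule: | 11 0-2 | 12 2-7 | 14 7-13 | 12 13-20 | 11 20-21 | 13 21-29 | 10 29-31 |
Completion: 10=31  11=21  12=20  13=29  14=13
Turnaround = completion − arrival: 10=31, 11=21, 12=18, 13=24, 14=6
Total turnaround = 31 + 21 + 18 + 24 + 6 = 100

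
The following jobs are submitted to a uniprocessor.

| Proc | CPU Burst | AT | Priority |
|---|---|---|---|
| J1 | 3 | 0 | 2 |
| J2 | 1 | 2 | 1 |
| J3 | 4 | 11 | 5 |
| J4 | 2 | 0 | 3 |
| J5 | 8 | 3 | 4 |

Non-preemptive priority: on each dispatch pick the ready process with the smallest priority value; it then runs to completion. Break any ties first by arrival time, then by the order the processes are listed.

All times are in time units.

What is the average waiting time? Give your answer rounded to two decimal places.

Timeline: | J1 0-3 | J2 3-4 | J4 4-6 | J5 6-14 | J3 14-18 |
Completion: J1=3  J2=4  J3=18  J4=6  J5=14
Turnaround (C−A): J1=3  J2=2  J3=7  J4=6  J5=11
Waiting times: J1=0, J2=1, J3=3, J4=4, J5=3
Average waiting = (0+1+3+4+3) / 5 = 11/5 = 2.20

2.20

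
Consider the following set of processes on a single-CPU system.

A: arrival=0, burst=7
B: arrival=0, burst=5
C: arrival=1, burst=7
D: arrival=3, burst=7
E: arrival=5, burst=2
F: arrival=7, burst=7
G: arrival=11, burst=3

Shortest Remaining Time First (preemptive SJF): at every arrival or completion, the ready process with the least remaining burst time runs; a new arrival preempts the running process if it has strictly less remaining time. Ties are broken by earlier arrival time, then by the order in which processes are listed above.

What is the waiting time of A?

7

Schedule: | B 0-5 | E 5-7 | A 7-14 | G 14-17 | C 17-24 | D 24-31 | F 31-38 |
Completion: A=14  B=5  C=24  D=31  E=7  F=38  G=17
Waiting(A) = turnaround − burst = 14 − 7 = 7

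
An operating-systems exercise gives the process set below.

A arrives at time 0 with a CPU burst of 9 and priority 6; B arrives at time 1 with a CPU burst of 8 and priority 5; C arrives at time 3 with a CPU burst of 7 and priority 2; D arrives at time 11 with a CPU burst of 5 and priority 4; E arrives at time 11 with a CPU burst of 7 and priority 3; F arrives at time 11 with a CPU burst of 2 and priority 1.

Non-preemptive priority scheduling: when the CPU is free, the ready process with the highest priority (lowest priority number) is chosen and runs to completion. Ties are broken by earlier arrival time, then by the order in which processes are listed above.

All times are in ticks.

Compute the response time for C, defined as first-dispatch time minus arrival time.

6

Schedule: | A 0-9 | C 9-16 | F 16-18 | E 18-25 | D 25-30 | B 30-38 |
Completion: A=9  B=38  C=16  D=30  E=25  F=18
Turnaround (C−A): A=9  B=37  C=13  D=19  E=14  F=7
Response(C) = first start − arrival = 9 − 3 = 6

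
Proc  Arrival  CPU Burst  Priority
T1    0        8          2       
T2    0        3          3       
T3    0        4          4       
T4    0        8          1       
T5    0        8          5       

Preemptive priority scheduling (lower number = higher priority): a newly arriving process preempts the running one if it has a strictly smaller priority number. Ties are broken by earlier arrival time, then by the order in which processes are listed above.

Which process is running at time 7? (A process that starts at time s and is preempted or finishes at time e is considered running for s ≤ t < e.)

T4

Schedule: | T4 0-8 | T1 8-16 | T2 16-19 | T3 19-23 | T5 23-31 |
Completion: T1=16  T2=19  T3=23  T4=8  T5=31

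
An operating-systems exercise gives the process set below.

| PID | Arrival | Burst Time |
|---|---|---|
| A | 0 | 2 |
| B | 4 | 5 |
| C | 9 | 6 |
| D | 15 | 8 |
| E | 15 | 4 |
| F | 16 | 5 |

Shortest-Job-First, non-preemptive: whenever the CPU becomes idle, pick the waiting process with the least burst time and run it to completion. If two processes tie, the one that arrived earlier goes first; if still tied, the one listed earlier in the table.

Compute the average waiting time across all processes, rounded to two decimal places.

Gantt: | A 0-2 | idle 2-4 | B 4-9 | C 9-15 | E 15-19 | F 19-24 | D 24-32 |
Completion: A=2  B=9  C=15  D=32  E=19  F=24
Waiting times: A=0, B=0, C=0, D=9, E=0, F=3
Average waiting = (0+0+0+9+0+3) / 6 = 12/6 = 2.00

2.00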